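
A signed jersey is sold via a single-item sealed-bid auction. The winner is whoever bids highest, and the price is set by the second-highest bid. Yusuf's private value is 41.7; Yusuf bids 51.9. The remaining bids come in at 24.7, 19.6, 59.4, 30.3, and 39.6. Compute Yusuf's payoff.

Highest competing bid: 59.4.
Yusuf's bid 51.9 is not the highest, so Yusuf loses, pays nothing, and earns zero payoff.

Yusuf's payoff: 0.0.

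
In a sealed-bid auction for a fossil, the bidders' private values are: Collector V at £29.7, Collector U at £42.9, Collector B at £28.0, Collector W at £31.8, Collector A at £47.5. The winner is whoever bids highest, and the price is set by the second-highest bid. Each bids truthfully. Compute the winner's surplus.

Winner's surplus: £4.6.

Bids in descending order: Collector A £47.5 > Collector U £42.9 > Collector W £31.8 > Collector V £29.7 > Collector B £28.0.
Collector A wins with the top bid and pays the second-highest, £42.9.
Surplus = £47.5 − £42.9 = £4.6.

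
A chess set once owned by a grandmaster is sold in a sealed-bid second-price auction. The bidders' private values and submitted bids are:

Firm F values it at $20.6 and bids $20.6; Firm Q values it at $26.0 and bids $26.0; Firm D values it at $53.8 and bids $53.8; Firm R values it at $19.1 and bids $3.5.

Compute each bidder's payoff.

Sorted high to low: Firm D $53.8 > Firm Q $26.0 > Firm F $20.6 > Firm R $3.5.
Firm D has the top bid and wins; the price is the second-highest bid, $26.0.
Firm D's payoff = $53.8 − $26.0 = $27.8. All other bidders lose, so their payoff is 0.

Firm F $0.0, Firm Q $0.0, Firm D $27.8, Firm R $0.0.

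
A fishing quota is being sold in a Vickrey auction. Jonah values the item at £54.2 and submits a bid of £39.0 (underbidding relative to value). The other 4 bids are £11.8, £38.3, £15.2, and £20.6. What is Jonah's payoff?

£15.9

Highest competing bid: £38.3.
Jonah's bid £39.0 is the highest overall, so Jonah wins and pays the second-highest bid, £38.3.
Payoff = value − price = £54.2 − £38.3 = £15.9.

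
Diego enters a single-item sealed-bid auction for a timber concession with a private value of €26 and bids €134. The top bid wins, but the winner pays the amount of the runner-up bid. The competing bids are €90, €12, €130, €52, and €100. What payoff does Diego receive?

Diego's payoff: -€104.

Highest competing bid: €130.
Diego's bid €134 is the highest overall, so Diego wins and pays the second-highest bid, €130.
Payoff = value − price = €26 − €130 = -€104.
Overbidding won the item at a price above value — truthful bidding would have avoided this loss.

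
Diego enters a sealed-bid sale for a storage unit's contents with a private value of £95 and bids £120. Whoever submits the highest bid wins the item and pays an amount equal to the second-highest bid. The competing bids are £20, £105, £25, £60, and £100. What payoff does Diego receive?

Highest competing bid: £105.
Diego's bid £120 is the highest overall, so Diego wins and pays the second-highest bid, £105.
Payoff = value − price = £95 − £105 = -£10.
Overbidding won the item at a price above value — truthful bidding would have avoided this loss.

Diego's payoff: -£10.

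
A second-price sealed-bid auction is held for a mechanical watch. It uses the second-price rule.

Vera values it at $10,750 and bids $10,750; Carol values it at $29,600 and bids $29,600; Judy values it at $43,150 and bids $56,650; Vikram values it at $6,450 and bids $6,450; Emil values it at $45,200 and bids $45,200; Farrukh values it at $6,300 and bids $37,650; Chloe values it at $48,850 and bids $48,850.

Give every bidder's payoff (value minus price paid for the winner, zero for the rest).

Vera $0, Carol $0, Judy -$5,700, Vikram $0, Emil $0, Farrukh $0, Chloe $0.

Ordered from highest: Judy $56,650; Chloe $48,850; Emil $45,200; Farrukh $37,650; Carol $29,600; Vera $10,750; Vikram $6,450.
Judy has the top bid and wins; the price is the second-highest bid, $48,850.
Judy's payoff = $43,150 − $48,850 = -$5,700. All other bidders lose, so their payoff is 0.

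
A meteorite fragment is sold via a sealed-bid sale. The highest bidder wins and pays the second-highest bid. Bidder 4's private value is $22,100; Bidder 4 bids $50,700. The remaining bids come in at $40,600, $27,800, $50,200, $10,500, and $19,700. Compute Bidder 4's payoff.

Payoff = -$28,100.

Highest competing bid: $50,200.
Bidder 4's bid $50,700 is the highest overall, so Bidder 4 wins and pays the second-highest bid, $50,200.
Payoff = value − price = $22,100 − $50,200 = -$28,100.
Overbidding won the item at a price above value — truthful bidding would have avoided this loss.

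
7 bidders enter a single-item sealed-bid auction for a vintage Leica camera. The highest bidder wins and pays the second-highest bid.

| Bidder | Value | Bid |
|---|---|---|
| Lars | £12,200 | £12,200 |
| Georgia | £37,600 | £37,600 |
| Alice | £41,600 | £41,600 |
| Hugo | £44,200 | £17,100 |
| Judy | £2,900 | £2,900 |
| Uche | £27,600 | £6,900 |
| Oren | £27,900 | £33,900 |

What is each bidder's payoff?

Payoffs: Lars £0, Georgia £0, Alice £4,000, Hugo £0, Judy £0, Uche £0, Oren £0.

Bids in descending order: Alice £41,600, then Georgia £37,600, then Oren £33,900, then Hugo £17,100, then Lars £12,200, then Uche £6,900, then Judy £2,900.
Alice has the top bid and wins; the price is the second-highest bid, £37,600.
Alice's payoff = £41,600 − £37,600 = £4,000. All other bidders lose, so their payoff is 0.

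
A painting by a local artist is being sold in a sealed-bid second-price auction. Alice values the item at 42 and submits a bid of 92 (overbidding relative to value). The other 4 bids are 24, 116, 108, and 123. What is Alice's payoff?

Highest competing bid: 123.
Alice's bid 92 is not the highest, so Alice loses, pays nothing, and earns zero payoff.

Payoff = 0.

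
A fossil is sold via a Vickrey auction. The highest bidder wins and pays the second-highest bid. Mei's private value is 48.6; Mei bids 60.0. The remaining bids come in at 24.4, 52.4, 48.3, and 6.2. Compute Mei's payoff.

Highest competing bid: 52.4.
Mei's bid 60.0 is the highest overall, so Mei wins and pays the second-highest bid, 52.4.
Payoff = value − price = 48.6 − 52.4 = -3.8.
Overbidding won the item at a price above value — truthful bidding would have avoided this loss.

-3.8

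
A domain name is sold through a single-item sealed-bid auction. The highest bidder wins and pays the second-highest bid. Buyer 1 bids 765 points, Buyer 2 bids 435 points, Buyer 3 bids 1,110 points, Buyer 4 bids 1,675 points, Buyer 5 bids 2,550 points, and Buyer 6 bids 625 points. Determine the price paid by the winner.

The winner pays 1,675 points.

Ranking the bids: Buyer 5 2,550 points; Buyer 4 1,675 points; Buyer 3 1,110 points; Buyer 1 765 points; Buyer 6 625 points; Buyer 2 435 points.
Buyer 5 has the highest bid, so Buyer 5 wins.
The second-highest bid is 1,675 points, so that is what Buyer 5 pays.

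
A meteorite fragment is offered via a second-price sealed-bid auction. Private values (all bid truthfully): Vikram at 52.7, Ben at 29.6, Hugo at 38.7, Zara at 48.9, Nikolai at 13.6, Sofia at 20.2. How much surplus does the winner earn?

Ranking the bids: Vikram 52.7 > Zara 48.9 > Hugo 38.7 > Ben 29.6 > Sofia 20.2 > Nikolai 13.6.
Vikram wins with the top bid and pays the second-highest, 48.9.
Surplus = 52.7 − 48.9 = 3.8.

Surplus = 3.8.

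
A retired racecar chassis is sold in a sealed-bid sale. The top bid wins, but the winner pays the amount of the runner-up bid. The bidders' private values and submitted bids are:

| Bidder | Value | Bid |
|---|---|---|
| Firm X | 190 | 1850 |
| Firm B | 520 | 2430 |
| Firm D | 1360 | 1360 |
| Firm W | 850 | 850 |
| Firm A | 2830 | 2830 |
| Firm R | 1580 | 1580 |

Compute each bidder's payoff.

Ranking the bids: Firm A 2830, then Firm B 2430, then Firm X 1850, then Firm R 1580, then Firm D 1360, then Firm W 850.
Firm A has the top bid and wins; the price is the second-highest bid, 2430.
Firm A's payoff = 2830 − 2430 = 400. All other bidders lose, so their payoff is 0.

Firm X 0, Firm B 0, Firm D 0, Firm W 0, Firm A 400, Firm R 0.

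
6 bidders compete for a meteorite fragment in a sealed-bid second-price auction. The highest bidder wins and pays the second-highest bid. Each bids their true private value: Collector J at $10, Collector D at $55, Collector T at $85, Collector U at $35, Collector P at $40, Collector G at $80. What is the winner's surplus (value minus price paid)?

Bids in descending order: Collector T $85; Collector G $80; Collector D $55; Collector P $40; Collector U $35; Collector J $10.
Collector T wins with the top bid and pays the second-highest, $80.
Surplus = $85 − $80 = $5.

Winner's surplus: $5.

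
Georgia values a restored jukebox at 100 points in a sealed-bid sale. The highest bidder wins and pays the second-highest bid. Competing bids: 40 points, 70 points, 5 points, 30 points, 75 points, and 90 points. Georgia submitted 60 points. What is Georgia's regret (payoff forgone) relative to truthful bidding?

10 points

The highest competing bid is 90 points.
Bidding truthfully at 100 points: Georgia has the top bid, wins, and pays the second-highest bid 90 points. Payoff = 100 points − 90 points = 10 points.
Bidding 60 points: the top bid is 90 points (a rival), so Georgia loses. Payoff = 0 points.
Regret = truthful payoff − actual payoff = 10 points − 0 points = 10 points.
Deviating from a truthful bid can only lose payoff in a second-price auction — never gain.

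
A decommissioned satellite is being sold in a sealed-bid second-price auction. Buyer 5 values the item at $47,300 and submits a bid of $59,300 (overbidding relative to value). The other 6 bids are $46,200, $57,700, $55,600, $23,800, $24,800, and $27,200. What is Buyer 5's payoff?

-$10,400

Highest competing bid: $57,700.
Buyer 5's bid $59,300 is the highest overall, so Buyer 5 wins and pays the second-highest bid, $57,700.
Payoff = value − price = $47,300 − $57,700 = -$10,400.
Overbidding won the item at a price above value — truthful bidding would have avoided this loss.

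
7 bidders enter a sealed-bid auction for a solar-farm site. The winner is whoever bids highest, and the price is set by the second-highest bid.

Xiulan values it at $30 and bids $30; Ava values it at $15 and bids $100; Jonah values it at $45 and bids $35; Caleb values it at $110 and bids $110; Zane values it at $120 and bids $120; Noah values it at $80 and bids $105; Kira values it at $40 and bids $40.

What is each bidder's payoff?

Xiulan $0, Ava $0, Jonah $0, Caleb $0, Zane $10, Noah $0, Kira $0.

Sorted high to low: Zane $120, then Caleb $110, then Noah $105, then Ava $100, then Kira $40, then Jonah $35, then Xiulan $30.
Zane has the top bid and wins; the price is the second-highest bid, $110.
Zane's payoff = $120 − $110 = $10. All other bidders lose, so their payoff is 0.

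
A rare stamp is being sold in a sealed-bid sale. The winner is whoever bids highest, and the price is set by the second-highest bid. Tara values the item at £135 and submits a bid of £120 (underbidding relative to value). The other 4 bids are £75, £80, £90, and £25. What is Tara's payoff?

Highest competing bid: £90.
Tara's bid £120 is the highest overall, so Tara wins and pays the second-highest bid, £90.
Payoff = value − price = £135 − £90 = £45.

Payoff = £45.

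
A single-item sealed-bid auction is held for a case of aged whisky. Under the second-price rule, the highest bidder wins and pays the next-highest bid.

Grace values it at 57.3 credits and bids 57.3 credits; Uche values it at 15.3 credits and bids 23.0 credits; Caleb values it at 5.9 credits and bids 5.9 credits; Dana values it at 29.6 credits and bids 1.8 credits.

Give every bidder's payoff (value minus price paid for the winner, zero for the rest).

Bids in descending order: Grace 57.3 credits > Uche 23.0 credits > Caleb 5.9 credits > Dana 1.8 credits.
Grace has the top bid and wins; the price is the second-highest bid, 23.0 credits.
Grace's payoff = 57.3 credits − 23.0 credits = 34.3 credits. All other bidders lose, so their payoff is 0.

Grace 34.3 credits, Uche 0.0 credits, Caleb 0.0 credits, Dana 0.0 credits.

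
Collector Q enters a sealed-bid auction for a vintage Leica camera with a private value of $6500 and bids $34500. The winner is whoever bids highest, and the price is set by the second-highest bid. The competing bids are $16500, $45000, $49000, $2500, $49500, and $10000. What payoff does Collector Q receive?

Collector Q's payoff: $0.

Highest competing bid: $49500.
Collector Q's bid $34500 is not the highest, so Collector Q loses, pays nothing, and earns zero payoff.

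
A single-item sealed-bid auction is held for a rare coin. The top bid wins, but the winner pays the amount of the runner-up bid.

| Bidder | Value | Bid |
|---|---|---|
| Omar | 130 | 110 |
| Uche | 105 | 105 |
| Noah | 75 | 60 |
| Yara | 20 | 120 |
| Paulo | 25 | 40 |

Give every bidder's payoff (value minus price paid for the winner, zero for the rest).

Sorted high to low: Yara 120; Omar 110; Uche 105; Noah 60; Paulo 40.
Yara has the top bid and wins; the price is the second-highest bid, 110.
Yara's payoff = 20 − 110 = -90. All other bidders lose, so their payoff is 0.

Payoffs: Omar 0, Uche 0, Noah 0, Yara -90, Paulo 0.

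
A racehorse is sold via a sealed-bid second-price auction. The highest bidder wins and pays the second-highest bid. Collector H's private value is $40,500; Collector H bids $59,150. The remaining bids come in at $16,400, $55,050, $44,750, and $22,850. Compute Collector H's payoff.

Payoff = -$14,550.

Highest competing bid: $55,050.
Collector H's bid $59,150 is the highest overall, so Collector H wins and pays the second-highest bid, $55,050.
Payoff = value − price = $40,500 − $55,050 = -$14,550.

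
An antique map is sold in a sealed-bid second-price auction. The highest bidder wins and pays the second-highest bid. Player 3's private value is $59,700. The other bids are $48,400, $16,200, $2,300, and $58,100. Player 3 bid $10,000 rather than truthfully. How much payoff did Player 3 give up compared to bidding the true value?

The highest competing bid is $58,100.
Bidding truthfully at $59,700: Player 3 has the top bid, wins, and pays the second-highest bid $58,100. Payoff = $59,700 − $58,100 = $1,600.
Bidding $10,000: the top bid is $58,100 (a rival), so Player 3 loses. Payoff = $0.
Regret = truthful payoff − actual payoff = $1,600 − $0 = $1,600.

Regret: $1,600.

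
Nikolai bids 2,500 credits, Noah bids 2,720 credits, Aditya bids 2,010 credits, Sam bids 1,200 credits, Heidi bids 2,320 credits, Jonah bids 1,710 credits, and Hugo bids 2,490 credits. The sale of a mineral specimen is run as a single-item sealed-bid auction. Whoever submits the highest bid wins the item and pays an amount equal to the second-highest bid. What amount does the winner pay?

Price paid: 2,500 credits.

Bids in descending order: Noah 2,720 credits, then Nikolai 2,500 credits, then Hugo 2,490 credits, then Heidi 2,320 credits, then Aditya 2,010 credits, then Jonah 1,710 credits, then Sam 1,200 credits.
Noah has the highest bid, so Noah wins.
The second-highest bid is 2,500 credits, so that is what Noah pays.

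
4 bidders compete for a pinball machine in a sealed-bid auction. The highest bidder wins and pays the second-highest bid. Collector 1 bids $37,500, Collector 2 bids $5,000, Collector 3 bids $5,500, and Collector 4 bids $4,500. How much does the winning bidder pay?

$5,500

Sorted high to low: Collector 1 $37,500 > Collector 3 $5,500 > Collector 2 $5,000 > Collector 4 $4,500.
Collector 1 has the highest bid, so Collector 1 wins.
The second-highest bid is $5,500, so that is what Collector 1 pays.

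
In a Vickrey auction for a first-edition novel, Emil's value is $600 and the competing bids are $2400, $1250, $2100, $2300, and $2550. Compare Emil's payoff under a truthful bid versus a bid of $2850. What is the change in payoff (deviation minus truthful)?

The highest competing bid is $2550.
Bidding truthfully at $600: the top bid is $2550 (a rival), so Emil loses. Payoff = $0.
Bidding $2850: Emil has the top bid, wins, and pays the second-highest bid $2550. Payoff = $600 − $2550 = -$1950.
Change = -$1950 − $0 = -$1950.

-$1950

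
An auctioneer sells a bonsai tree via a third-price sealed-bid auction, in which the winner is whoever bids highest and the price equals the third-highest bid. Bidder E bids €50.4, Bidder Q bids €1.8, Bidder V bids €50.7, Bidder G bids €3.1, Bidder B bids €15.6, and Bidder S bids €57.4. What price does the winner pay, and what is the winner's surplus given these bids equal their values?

Bids in descending order: Bidder S €57.4 > Bidder V €50.7 > Bidder E €50.4 > Bidder B €15.6 > Bidder G €3.1 > Bidder Q €1.8.
Bidder S is the highest bidder, so Bidder S wins.
Under the third-price rule, the price is the third-highest bid: €50.4.
Surplus = €57.4 − €50.4 = €7.0.

Price €50.4; surplus €7.0.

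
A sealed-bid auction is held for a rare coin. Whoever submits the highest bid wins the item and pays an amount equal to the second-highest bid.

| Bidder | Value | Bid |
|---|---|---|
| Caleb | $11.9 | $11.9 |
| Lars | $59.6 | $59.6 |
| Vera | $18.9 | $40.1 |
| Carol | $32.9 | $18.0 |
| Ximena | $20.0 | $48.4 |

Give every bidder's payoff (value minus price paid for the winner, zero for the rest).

Sorted high to low: Lars $59.6; Ximena $48.4; Vera $40.1; Carol $18.0; Caleb $11.9.
Lars has the top bid and wins; the price is the second-highest bid, $48.4.
Lars's payoff = $59.6 − $48.4 = $11.2. All other bidders lose, so their payoff is 0.

Payoffs: Caleb $0.0, Lars $11.2, Vera $0.0, Carol $0.0, Ximena $0.0.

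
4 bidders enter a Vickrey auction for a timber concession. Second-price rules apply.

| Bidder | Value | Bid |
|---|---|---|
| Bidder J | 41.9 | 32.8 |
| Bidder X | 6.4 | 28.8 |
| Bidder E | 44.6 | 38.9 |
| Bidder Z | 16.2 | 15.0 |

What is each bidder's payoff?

Payoffs: Bidder J 0.0, Bidder X 0.0, Bidder E 11.8, Bidder Z 0.0.

Ordered from highest: Bidder E 38.9 > Bidder J 32.8 > Bidder X 28.8 > Bidder Z 15.0.
Bidder E has the top bid and wins; the price is the second-highest bid, 32.8.
Bidder E's payoff = 44.6 − 32.8 = 11.8. All other bidders lose, so their payoff is 0.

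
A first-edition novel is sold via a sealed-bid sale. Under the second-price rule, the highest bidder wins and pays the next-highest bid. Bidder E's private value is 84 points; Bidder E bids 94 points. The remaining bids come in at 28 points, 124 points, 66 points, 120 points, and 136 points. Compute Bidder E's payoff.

Bidder E's payoff: 0 points.

Highest competing bid: 136 points.
Bidder E's bid 94 points is not the highest, so Bidder E loses, pays nothing, and earns zero payoff.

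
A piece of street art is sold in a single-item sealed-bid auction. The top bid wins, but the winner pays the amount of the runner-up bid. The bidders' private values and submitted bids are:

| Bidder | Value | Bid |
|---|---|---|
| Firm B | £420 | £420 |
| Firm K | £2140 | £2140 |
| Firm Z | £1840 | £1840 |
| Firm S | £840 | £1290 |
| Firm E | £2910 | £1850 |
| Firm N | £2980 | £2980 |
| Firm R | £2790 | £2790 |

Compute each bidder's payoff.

Payoffs: Firm B £0, Firm K £0, Firm Z £0, Firm S £0, Firm E £0, Firm N £190, Firm R £0.

Ordered from highest: Firm N £2980 > Firm R £2790 > Firm K £2140 > Firm E £1850 > Firm Z £1840 > Firm S £1290 > Firm B £420.
Firm N has the top bid and wins; the price is the second-highest bid, £2790.
Firm N's payoff = £2980 − £2790 = £190. All other bidders lose, so their payoff is 0.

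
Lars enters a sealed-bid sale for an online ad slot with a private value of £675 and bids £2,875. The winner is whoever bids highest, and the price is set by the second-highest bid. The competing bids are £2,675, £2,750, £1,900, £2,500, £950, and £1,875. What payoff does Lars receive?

Highest competing bid: £2,750.
Lars's bid £2,875 is the highest overall, so Lars wins and pays the second-highest bid, £2,750.
Payoff = value − price = £675 − £2,750 = -£2,075.

Payoff = -£2,075.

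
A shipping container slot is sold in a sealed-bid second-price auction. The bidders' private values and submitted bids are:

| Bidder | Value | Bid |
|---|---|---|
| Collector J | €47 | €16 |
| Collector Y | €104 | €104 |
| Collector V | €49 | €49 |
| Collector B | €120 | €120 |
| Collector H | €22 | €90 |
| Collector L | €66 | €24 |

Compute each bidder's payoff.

Sorted high to low: Collector B €120 > Collector Y €104 > Collector H €90 > Collector V €49 > Collector L €24 > Collector J €16.
Collector B has the top bid and wins; the price is the second-highest bid, €104.
Collector B's payoff = €120 − €104 = €16. All other bidders lose, so their payoff is 0.

Collector J €0, Collector Y €0, Collector V €0, Collector B €16, Collector H €0, Collector L €0.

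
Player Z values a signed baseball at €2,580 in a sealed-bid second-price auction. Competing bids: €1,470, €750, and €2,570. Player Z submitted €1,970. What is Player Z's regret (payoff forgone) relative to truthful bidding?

The highest competing bid is €2,570.
Bidding truthfully at €2,580: Player Z has the top bid, wins, and pays the second-highest bid €2,570. Payoff = €2,580 − €2,570 = €10.
Bidding €1,970: the top bid is €2,570 (a rival), so Player Z loses. Payoff = €0.
Regret = truthful payoff − actual payoff = €10 − €0 = €10.
Deviating from a truthful bid can only lose payoff in a second-price auction — never gain.

Payoff forgone: €10.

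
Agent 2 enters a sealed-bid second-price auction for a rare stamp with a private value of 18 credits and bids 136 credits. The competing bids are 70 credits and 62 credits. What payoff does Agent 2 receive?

Payoff = -52 credits.

Highest competing bid: 70 credits.
Agent 2's bid 136 credits is the highest overall, so Agent 2 wins and pays the second-highest bid, 70 credits.
Payoff = value − price = 18 credits − 70 credits = -52 credits.
Overbidding won the item at a price above value — truthful bidding would have avoided this loss.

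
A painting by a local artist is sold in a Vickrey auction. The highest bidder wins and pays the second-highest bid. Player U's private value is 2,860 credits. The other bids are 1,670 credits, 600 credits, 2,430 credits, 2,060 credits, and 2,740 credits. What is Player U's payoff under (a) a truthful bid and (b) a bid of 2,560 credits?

The highest competing bid is 2,740 credits.
Bidding truthfully at 2,860 credits: Player U has the top bid, wins, and pays the second-highest bid 2,740 credits. Payoff = 2,860 credits − 2,740 credits = 120 credits.
Bidding 2,560 credits: the top bid is 2,740 credits (a rival), so Player U loses. Payoff = 0 credits.
This is the dominant-strategy logic: truthful bidding weakly beats any alternative.

(a) 120 credits  (b) 0 credits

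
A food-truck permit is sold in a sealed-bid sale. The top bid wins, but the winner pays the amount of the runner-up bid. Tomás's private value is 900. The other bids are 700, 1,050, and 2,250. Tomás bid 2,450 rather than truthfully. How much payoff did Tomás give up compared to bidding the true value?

The highest competing bid is 2,250.
Bidding truthfully at 900: the top bid is 2,250 (a rival), so Tomás loses. Payoff = 0.
Bidding 2,450: Tomás has the top bid, wins, and pays the second-highest bid 2,250. Payoff = 900 − 2,250 = -1,350.
Regret = truthful payoff − actual payoff = 0 − -1,350 = 1,350.

Payoff forgone: 1,350.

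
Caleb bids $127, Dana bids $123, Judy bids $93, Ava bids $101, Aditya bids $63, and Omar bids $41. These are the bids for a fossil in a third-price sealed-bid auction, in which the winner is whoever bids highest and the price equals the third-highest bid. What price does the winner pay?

Price paid: $101.

Ordered from highest: Caleb $127, then Dana $123, then Ava $101, then Judy $93, then Aditya $63, then Omar $41.
Caleb is the highest bidder, so Caleb wins.
Under the third-price rule, the price is the third-highest bid: $101.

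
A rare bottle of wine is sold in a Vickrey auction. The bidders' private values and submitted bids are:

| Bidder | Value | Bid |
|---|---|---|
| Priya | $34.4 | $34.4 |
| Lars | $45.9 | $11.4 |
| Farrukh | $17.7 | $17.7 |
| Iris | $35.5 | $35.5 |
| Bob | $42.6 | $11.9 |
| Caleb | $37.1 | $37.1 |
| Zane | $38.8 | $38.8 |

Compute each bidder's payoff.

Bids in descending order: Zane $38.8; Caleb $37.1; Iris $35.5; Priya $34.4; Farrukh $17.7; Bob $11.9; Lars $11.4.
Zane has the top bid and wins; the price is the second-highest bid, $37.1.
Zane's payoff = $38.8 − $37.1 = $1.7. All other bidders lose, so their payoff is 0.

Priya $0.0, Lars $0.0, Farrukh $0.0, Iris $0.0, Bob $0.0, Caleb $0.0, Zane $1.7.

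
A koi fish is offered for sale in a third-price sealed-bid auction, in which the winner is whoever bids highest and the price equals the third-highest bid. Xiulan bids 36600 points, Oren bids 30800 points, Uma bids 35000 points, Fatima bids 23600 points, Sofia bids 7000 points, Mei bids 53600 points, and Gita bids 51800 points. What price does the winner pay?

Bids in descending order: Mei 53600 points; Gita 51800 points; Xiulan 36600 points; Uma 35000 points; Oren 30800 points; Fatima 23600 points; Sofia 7000 points.
Mei is the highest bidder, so Mei wins.
Under the third-price rule, the price is the third-highest bid: 36600 points.

Price paid: 36600 points.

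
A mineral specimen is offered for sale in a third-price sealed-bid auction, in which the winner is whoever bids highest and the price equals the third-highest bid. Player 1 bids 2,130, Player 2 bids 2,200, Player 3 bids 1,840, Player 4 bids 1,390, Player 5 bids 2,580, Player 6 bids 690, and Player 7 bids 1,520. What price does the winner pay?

Ordered from highest: Player 5 2,580 > Player 2 2,200 > Player 1 2,130 > Player 3 1,840 > Player 7 1,520 > Player 4 1,390 > Player 6 690.
Player 5 is the highest bidder, so Player 5 wins.
Under the third-price rule, the price is the third-highest bid: 2,130.

Price paid: 2,130.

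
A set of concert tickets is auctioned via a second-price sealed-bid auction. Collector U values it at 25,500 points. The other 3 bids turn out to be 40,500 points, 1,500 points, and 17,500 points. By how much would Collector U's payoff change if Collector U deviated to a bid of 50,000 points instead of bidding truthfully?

Payoff change: -15,000 points.

The highest competing bid is 40,500 points.
Bidding truthfully at 25,500 points: the top bid is 40,500 points (a rival), so Collector U loses. Payoff = 0 points.
Bidding 50,000 points: Collector U has the top bid, wins, and pays the second-highest bid 40,500 points. Payoff = 25,500 points − 40,500 points = -15,000 points.
Change = -15,000 points − 0 points = -15,000 points.
Deviating from a truthful bid can only lose payoff in a second-price auction — never gain.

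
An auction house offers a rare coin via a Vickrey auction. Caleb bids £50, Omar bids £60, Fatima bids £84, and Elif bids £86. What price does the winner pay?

Ranking the bids: Elif £86 > Fatima £84 > Omar £60 > Caleb £50.
Elif has the highest bid, so Elif wins.
The second-highest bid is £84, so that is what Elif pays.

The winner pays £84.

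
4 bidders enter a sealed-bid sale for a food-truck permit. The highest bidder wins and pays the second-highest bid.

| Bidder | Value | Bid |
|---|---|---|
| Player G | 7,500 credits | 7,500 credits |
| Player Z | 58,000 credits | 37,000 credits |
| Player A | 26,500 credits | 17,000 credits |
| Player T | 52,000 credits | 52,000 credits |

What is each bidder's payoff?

Payoffs: Player G 0 credits, Player Z 0 credits, Player A 0 credits, Player T 15,000 credits.

Bids in descending order: Player T 52,000 credits; Player Z 37,000 credits; Player A 17,000 credits; Player G 7,500 credits.
Player T has the top bid and wins; the price is the second-highest bid, 37,000 credits.
Player T's payoff = 52,000 credits − 37,000 credits = 15,000 credits. All other bidders lose, so their payoff is 0.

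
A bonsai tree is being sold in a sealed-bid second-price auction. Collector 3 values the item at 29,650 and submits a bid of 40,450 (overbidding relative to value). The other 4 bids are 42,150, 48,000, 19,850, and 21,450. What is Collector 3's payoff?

Highest competing bid: 48,000.
Collector 3's bid 40,450 is not the highest, so Collector 3 loses, pays nothing, and earns zero payoff.

0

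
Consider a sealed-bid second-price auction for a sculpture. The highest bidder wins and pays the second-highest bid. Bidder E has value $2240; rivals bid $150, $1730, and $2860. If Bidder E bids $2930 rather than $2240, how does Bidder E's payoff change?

-$620

The highest competing bid is $2860.
Bidding truthfully at $2240: the top bid is $2860 (a rival), so Bidder E loses. Payoff = $0.
Bidding $2930: Bidder E has the top bid, wins, and pays the second-highest bid $2860. Payoff = $2240 − $2860 = -$620.
Change = -$620 − $0 = -$620.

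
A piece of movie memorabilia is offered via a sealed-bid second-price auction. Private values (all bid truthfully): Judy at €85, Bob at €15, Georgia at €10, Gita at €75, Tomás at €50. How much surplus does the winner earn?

Surplus = €10.

Ranking the bids: Judy €85, then Gita €75, then Tomás €50, then Bob €15, then Georgia €10.
Judy wins with the top bid and pays the second-highest, €75.
Surplus = €85 − €75 = €10.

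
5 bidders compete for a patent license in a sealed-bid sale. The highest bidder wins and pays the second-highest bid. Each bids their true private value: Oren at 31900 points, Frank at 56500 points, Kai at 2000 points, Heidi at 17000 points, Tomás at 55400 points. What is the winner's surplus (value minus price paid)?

Winner's surplus: 1100 points.

Sorted high to low: Frank 56500 points; Tomás 55400 points; Oren 31900 points; Heidi 17000 points; Kai 2000 points.
Frank wins with the top bid and pays the second-highest, 55400 points.
Surplus = 56500 points − 55400 points = 1100 points.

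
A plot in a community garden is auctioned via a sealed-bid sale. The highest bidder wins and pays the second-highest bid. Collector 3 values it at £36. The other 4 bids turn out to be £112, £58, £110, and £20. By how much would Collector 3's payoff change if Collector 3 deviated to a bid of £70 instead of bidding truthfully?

Payoff change: £0.

The highest competing bid is £112.
Bidding truthfully at £36: the top bid is £112 (a rival), so Collector 3 loses. Payoff = £0.
Bidding £70: the top bid is £112 (a rival), so Collector 3 loses. Payoff = £0.
Change = £0 − £0 = £0.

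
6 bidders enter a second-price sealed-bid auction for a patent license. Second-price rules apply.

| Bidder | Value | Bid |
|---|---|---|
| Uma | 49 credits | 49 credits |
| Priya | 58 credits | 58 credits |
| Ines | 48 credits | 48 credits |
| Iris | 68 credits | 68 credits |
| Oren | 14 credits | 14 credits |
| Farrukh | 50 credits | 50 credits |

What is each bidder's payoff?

Ordered from highest: Iris 68 credits; Priya 58 credits; Farrukh 50 credits; Uma 49 credits; Ines 48 credits; Oren 14 credits.
Iris has the top bid and wins; the price is the second-highest bid, 58 credits.
Iris's payoff = 68 credits − 58 credits = 10 credits. All other bidders lose, so their payoff is 0.

Payoffs: Uma 0 credits, Priya 0 credits, Ines 0 credits, Iris 10 credits, Oren 0 credits, Farrukh 0 credits.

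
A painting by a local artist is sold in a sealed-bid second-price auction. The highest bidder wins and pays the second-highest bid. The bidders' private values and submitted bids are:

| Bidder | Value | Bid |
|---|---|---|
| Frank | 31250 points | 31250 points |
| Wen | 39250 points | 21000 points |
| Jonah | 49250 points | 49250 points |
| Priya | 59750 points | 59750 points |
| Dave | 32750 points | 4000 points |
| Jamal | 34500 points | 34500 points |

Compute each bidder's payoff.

Ranking the bids: Priya 59750 points, then Jonah 49250 points, then Jamal 34500 points, then Frank 31250 points, then Wen 21000 points, then Dave 4000 points.
Priya has the top bid and wins; the price is the second-highest bid, 49250 points.
Priya's payoff = 59750 points − 49250 points = 10500 points. All other bidders lose, so their payoff is 0.

Frank 0 points, Wen 0 points, Jonah 0 points, Priya 10500 points, Dave 0 points, Jamal 0 points.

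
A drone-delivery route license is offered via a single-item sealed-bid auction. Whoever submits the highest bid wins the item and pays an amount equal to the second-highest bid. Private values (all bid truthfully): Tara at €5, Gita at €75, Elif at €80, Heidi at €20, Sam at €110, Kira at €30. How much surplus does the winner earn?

Sorted high to low: Sam €110 > Elif €80 > Gita €75 > Kira €30 > Heidi €20 > Tara €5.
Sam wins with the top bid and pays the second-highest, €80.
Surplus = €110 − €80 = €30.

Winner's surplus: €30.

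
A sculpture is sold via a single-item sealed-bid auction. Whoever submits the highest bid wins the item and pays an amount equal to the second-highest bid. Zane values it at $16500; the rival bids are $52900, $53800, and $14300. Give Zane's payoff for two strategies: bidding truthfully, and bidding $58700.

Truthful: $0; alternative: -$37300.

The highest competing bid is $53800.
Bidding truthfully at $16500: the top bid is $53800 (a rival), so Zane loses. Payoff = $0.
Bidding $58700: Zane has the top bid, wins, and pays the second-highest bid $53800. Payoff = $16500 − $53800 = -$37300.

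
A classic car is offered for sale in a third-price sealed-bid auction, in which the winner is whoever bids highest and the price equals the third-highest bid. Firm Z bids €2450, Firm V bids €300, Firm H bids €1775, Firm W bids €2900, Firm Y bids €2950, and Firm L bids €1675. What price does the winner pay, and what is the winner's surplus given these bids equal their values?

Price €2450; surplus €500.

Sorted high to low: Firm Y €2950; Firm W €2900; Firm Z €2450; Firm H €1775; Firm L €1675; Firm V €300.
Firm Y is the highest bidder, so Firm Y wins.
Under the third-price rule, the price is the third-highest bid: €2450.
Surplus = €2950 − €2450 = €500.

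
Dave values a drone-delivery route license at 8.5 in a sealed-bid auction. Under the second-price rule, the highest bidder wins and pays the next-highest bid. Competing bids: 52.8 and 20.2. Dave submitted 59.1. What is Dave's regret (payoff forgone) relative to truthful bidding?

44.3

The highest competing bid is 52.8.
Bidding truthfully at 8.5: the top bid is 52.8 (a rival), so Dave loses. Payoff = 0.0.
Bidding 59.1: Dave has the top bid, wins, and pays the second-highest bid 52.8. Payoff = 8.5 − 52.8 = -44.3.
Regret = truthful payoff − actual payoff = 0.0 − -44.3 = 44.3.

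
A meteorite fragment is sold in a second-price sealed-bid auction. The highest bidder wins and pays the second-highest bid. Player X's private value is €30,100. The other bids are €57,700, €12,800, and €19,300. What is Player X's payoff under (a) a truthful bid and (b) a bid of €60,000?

Truthful: €0; alternative: -€27,600.

The highest competing bid is €57,700.
Bidding truthfully at €30,100: the top bid is €57,700 (a rival), so Player X loses. Payoff = €0.
Bidding €60,000: Player X has the top bid, wins, and pays the second-highest bid €57,700. Payoff = €30,100 − €57,700 = -€27,600.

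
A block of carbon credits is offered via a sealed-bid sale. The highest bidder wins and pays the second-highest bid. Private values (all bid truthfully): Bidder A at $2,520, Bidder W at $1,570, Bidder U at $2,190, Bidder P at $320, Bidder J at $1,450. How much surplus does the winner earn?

Surplus = $330.

Ranking the bids: Bidder A $2,520, then Bidder U $2,190, then Bidder W $1,570, then Bidder J $1,450, then Bidder P $320.
Bidder A wins with the top bid and pays the second-highest, $2,190.
Surplus = $2,520 − $2,190 = $330.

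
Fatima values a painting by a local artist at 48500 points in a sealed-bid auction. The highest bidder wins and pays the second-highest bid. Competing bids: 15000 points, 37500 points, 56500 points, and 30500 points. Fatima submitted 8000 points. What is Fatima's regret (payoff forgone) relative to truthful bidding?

Payoff forgone: 0 points.

The highest competing bid is 56500 points.
Bidding truthfully at 48500 points: the top bid is 56500 points (a rival), so Fatima loses. Payoff = 0 points.
Bidding 8000 points: the top bid is 56500 points (a rival), so Fatima loses. Payoff = 0 points.
Regret = truthful payoff − actual payoff = 0 points − 0 points = 0 points.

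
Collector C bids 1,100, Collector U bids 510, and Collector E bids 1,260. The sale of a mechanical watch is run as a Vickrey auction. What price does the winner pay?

Bids in descending order: Collector E 1,260, then Collector C 1,100, then Collector U 510.
Collector E has the highest bid, so Collector E wins.
The second-highest bid is 1,100, so that is what Collector E pays.

The winner pays 1,100.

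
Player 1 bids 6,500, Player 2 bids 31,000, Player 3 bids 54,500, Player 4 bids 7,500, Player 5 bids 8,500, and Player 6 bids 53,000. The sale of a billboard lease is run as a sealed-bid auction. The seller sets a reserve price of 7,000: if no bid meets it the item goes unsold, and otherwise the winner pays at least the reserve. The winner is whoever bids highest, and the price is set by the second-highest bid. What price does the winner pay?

Sorted high to low: Player 3 54,500 > Player 6 53,000 > Player 2 31,000 > Player 5 8,500 > Player 4 7,500 > Player 1 6,500.
Player 3 has the highest bid, so Player 3 wins.
The second-highest bid is 53,000, which exceeds the reserve, so that sets the price.

The winner pays 53,000.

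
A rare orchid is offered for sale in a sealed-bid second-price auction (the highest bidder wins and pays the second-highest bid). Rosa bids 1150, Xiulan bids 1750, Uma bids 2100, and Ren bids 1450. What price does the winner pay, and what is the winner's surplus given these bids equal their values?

The winner pays 1750 for a surplus of 350.

Ranking the bids: Uma 2100; Xiulan 1750; Ren 1450; Rosa 1150.
Uma is the highest bidder, so Uma wins.
Under the second-price rule, the price is the second-highest bid: 1750.
Surplus = 2100 − 1750 = 350.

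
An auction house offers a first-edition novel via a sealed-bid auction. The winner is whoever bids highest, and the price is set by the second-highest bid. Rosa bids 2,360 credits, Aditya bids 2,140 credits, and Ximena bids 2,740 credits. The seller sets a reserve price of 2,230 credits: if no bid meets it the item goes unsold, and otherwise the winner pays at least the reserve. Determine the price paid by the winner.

Ranking the bids: Ximena 2,740 credits, then Rosa 2,360 credits, then Aditya 2,140 credits.
Ximena has the highest bid, so Ximena wins.
The second-highest bid is 2,360 credits, which exceeds the reserve, so that sets the price.

The winner pays 2,360 credits.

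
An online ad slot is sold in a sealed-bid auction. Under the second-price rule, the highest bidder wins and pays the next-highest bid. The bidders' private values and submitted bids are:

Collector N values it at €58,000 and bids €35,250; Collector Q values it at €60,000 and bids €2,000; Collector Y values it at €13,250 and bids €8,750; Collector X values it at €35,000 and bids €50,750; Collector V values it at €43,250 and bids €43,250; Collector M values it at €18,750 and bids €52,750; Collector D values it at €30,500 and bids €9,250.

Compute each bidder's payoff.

Collector N €0, Collector Q €0, Collector Y €0, Collector X €0, Collector V €0, Collector M -€32,000, Collector D €0.

Ordered from highest: Collector M €52,750 > Collector X €50,750 > Collector V €43,250 > Collector N €35,250 > Collector D €9,250 > Collector Y €8,750 > Collector Q €2,000.
Collector M has the top bid and wins; the price is the second-highest bid, €50,750.
Collector M's payoff = €18,750 − €50,750 = -€32,000. All other bidders lose, so their payoff is 0.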